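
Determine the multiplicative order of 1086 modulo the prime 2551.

The order of 1086 must divide p − 1 = 2550 = 2 · 3 · 5^2 · 17.
Divisors: 1, 2, 3, 5, 6, 10, 15, 17, 25, 30, 34, 50, 51, 75, 85, 102, 150, 170, 255, 425, 510, 850, 1275, 2550.
Check each in increasing order: 1086^1 ≡ 1086;  1086^2 ≡ 834;  1086^3 ≡ 119;  1086^5 ≡ 2308;  1086^6 ≡ 1406;  1086^10 ≡ 376;  1086^15 ≡ 468;  1086^17 ≡ 9;  1086^25 ≡ 2500;  1086^30 ≡ 2189;  1086^34 ≡ 81;  1086^50 ≡ 50;  1086^51 ≡ 729;  1086^75 ≡ 1.
Smallest exponent giving 1 is 75.

75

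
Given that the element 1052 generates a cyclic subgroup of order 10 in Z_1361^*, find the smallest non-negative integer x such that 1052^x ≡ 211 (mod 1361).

2

Successive powers of 1052 modulo 1361:
  1052^0=1  1052^1=1052  1052^2=211
So 1052^2 ≡ 211 (mod 1361), giving x = 2.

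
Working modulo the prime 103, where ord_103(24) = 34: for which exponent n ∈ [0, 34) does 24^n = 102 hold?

Successive powers of 24 modulo 103:
  24^0=1  24^1=24  24^2=61  24^3=22  24^4=13  24^5=3
  24^6=72  24^7=80  24^8=66  24^9=39  24^10=9  24^11=10
  24^12=34  24^13=95  24^14=14  24^15=27  24^16=30  24^17=102
So 24^17 ≡ 102 (mod 103), giving n = 17.

17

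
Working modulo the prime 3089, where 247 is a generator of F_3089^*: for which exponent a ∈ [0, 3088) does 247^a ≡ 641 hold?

3023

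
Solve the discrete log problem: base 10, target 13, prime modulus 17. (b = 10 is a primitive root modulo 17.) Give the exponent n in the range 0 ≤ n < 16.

Successive powers of 10 modulo 17:
  10^0=1  10^1=10  10^2=15  10^3=14  10^4=4  10^5=6
  10^6=9  10^7=5  10^8=16  10^9=7  10^10=2  10^11=3
  10^12=13
So 10^12 ≡ 13 (mod 17), giving n = 12.

12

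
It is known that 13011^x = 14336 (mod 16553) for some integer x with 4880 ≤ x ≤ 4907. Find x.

Compute 13011^4880 mod 16553 = 8675, then multiply by 13011 repeatedly:
  13011^4880=8675  13011^4881=12071  13011^4882=917  13011^4883=12927  13011^4884=14717
  13011^4885=14336
Found 14336 at exponent 4885.

4885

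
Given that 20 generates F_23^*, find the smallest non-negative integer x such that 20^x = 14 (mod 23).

Successive powers of 20 modulo 23:
  20^0=1  20^1=20  20^2=9  20^3=19  20^4=12  20^5=10
  20^6=16  20^7=21  20^8=6  20^9=5  20^10=8  20^11=22
  20^12=3  20^13=14
So 20^13 ≡ 14 (mod 23), giving x = 13.

13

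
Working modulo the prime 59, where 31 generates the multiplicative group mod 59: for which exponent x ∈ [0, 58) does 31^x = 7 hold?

56

Baby-step giant-step with m = ceil(sqrt(58)) = 8.
Baby table (31^j mod 59 for j=0..7):
  0:1  1:31  2:17  3:55  4:53  5:50  6:16  7:24
Giant step factor: 31^(-8) ≡ 41 (mod 59).
Scan 7·41^i mod 59 for i = 0, 1, …:
  i=0: 7   i=1: 51   i=2: 26   i=3: 4
  i=4: 46   i=5: 57   i=6: 36   i=7: 1
Match at i=7, j=0: x = 7·8 + 0 = 56.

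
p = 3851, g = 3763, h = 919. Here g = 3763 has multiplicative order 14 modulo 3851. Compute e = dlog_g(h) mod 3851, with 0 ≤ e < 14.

6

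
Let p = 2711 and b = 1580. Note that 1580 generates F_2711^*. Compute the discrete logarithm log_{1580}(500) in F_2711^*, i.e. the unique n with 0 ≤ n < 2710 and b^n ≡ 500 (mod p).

514

Baby-step giant-step with m = ceil(sqrt(2710)) = 53.
Baby table (1580^j mod 2711 for j=0..52):
  0:1  1:1580  2:2280  3:2192  4:1413  5:1387  6:972  7:1334
  8:1273  9:2489  10:1670  11:797  12:1356  13:790  14:1140  15:1096
  16:2062  17:2049  18:486  19:667  20:1992  21:2600  22:835  23:1754
  24:678  25:395  26:570  27:548  28:1031  29:2380  30:243  31:1689
  32:996  33:1300  34:1773  35:877  36:339  37:1553  38:285  39:274
  40:1871  41:1190  42:1477  43:2200  44:498  45:650  46:2242  47:1794
  48:1525  49:2132  50:1498  51:137  52:2291
Giant step factor: 1580^(-53) ≡ 2023 (mod 2711).
Scan 500·2023^i mod 2711 for i = 0, 1, …:
  i=0: 500   i=1: 297   i=2: 1700   i=3: 1552
  i=4: 358   i=5: 397   i=6: 675   i=7: 1892
  i=8: 2295   i=9: 1553
Match at i=9, j=37: n = 9·53 + 37 = 514.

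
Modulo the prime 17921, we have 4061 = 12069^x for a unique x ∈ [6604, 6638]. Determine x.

6633

Compute 12069^6604 mod 17921 = 15540, then multiply by 12069 repeatedly:
  12069^6604=15540  12069^6605=8995  12069^6606=13158  12069^6607=5921  12069^6608=9522
  12069^6609=11566  12069^6610=3385  12069^6611=11606  12069^6612=2278  12069^6613=2368
  12069^6614=13318  12069^6615=1493  12069^6616=8412  12069^6617=1963  12069^6618=17806
  12069^6619=9903  12069^6620=4158  12069^6621=4102  12069^6622=9236  12069^6623=664
  12069^6624=3129  12069^6625=4354  12069^6626=4054  12069^6627=3396  12069^6628=997
  12069^6629=7802  12069^6630=5404  12069^6631=6357  12069^6632=2832  12069^6633=4061
Found 4061 at exponent 6633.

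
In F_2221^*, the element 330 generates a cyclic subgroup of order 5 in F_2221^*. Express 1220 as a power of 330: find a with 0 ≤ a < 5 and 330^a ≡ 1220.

3

Successive powers of 330 modulo 2221:
  330^0=1  330^1=330  330^2=71  330^3=1220
So 330^3 ≡ 1220 (mod 2221), giving a = 3.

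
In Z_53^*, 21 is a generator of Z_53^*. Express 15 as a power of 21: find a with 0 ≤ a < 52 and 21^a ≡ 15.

44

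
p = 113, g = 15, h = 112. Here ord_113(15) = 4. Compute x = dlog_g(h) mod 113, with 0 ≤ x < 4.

Successive powers of 15 modulo 113:
  15^0=1  15^1=15  15^2=112
So 15^2 ≡ 112 (mod 113), giving x = 2.

2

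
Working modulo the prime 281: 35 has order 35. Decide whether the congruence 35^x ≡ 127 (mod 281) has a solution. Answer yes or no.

127 ∈ ⟨35⟩ iff 127^35 ≡ 1 (mod 281), since |⟨35⟩| = 35.
127^35 mod 281 = 192.
Since 192 ≠ 1, 127 does not lie in the subgroup.

no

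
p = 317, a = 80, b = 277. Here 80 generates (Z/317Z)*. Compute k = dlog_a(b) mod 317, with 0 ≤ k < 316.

Baby-step giant-step with m = ceil(sqrt(316)) = 18.
Baby table (80^j mod 317 for j=0..17):
  0:1  1:80  2:60  3:45  4:113  5:164  6:123  7:13
  8:89  9:146  10:268  11:201  12:230  13:14  14:169  15:206
  16:313  17:314
Giant step factor: 80^(-18) ≡ 70 (mod 317).
Scan 277·70^i mod 317 for i = 0, 1, …:
  i=0: 277   i=1: 53   i=2: 223   i=3: 77
  i=4: 1
Match at i=4, j=0: k = 4·18 + 0 = 72.

72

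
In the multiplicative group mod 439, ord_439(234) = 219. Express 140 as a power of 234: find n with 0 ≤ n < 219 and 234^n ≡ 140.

74

Baby-step giant-step with m = ceil(sqrt(219)) = 15.
Baby table (234^j mod 439 for j=0..14):
  0:1  1:234  2:320  3:250  4:113  5:102  6:162  7:154
  8:38  9:112  10:307  11:281  12:343  13:364  14:10
Giant step factor: 234^(-15) ≡ 109 (mod 439).
Scan 140·109^i mod 439 for i = 0, 1, …:
  i=0: 140   i=1: 334   i=2: 408   i=3: 133
  i=4: 10
Match at i=4, j=14: n = 4·15 + 14 = 74.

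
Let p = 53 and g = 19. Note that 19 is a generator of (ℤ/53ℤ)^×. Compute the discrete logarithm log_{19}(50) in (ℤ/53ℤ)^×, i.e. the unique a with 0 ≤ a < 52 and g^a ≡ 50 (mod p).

Baby-step giant-step with m = ceil(sqrt(52)) = 8.
Baby table (19^j mod 53 for j=0..7):
  0:1  1:19  2:43  3:22  4:47  5:45  6:7  7:27
Giant step factor: 19^(-8) ≡ 28 (mod 53).
Scan 50·28^i mod 53 for i = 0, 1, …:
  i=0: 50   i=1: 22
Match at i=1, j=3: a = 1·8 + 3 = 11.

11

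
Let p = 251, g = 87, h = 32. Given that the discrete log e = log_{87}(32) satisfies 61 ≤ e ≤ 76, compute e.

Compute 87^61 mod 251 = 137, then multiply by 87 repeatedly:
  87^61=137  87^62=122  87^63=72  87^64=240  87^65=47
  87^66=73  87^67=76  87^68=86  87^69=203  87^70=91
  87^71=136  87^72=35  87^73=33  87^74=110  87^75=32
Found 32 at exponent 75.

75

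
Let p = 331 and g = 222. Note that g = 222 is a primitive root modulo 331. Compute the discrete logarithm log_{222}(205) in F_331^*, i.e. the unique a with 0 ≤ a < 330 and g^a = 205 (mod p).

159

Baby-step giant-step with m = ceil(sqrt(330)) = 19.
Baby table (222^j mod 331 for j=0..18):
  0:1  1:222  2:296  3:174  4:232  5:199  6:155  7:317
  8:202  9:159  10:212  11:62  12:193  13:147  14:196  15:151
  16:91  17:11  18:125
Giant step factor: 222^(-19) ≡ 190 (mod 331).
Scan 205·190^i mod 331 for i = 0, 1, …:
  i=0: 205   i=1: 223   i=2: 2   i=3: 49
  i=4: 42   i=5: 36   i=6: 220   i=7: 94
  i=8: 317
Match at i=8, j=7: a = 8·19 + 7 = 159.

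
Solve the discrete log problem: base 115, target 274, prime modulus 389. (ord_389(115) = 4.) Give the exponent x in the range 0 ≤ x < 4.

3

Successive powers of 115 modulo 389:
  115^0=1  115^1=115  115^2=388  115^3=274
So 115^3 ≡ 274 (mod 389), giving x = 3.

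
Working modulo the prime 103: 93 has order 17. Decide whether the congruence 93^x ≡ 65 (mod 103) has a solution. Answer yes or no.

no

⟨93⟩ has order 17; its elements mod 103 are {1, 8, 9, 13, 14, 23, 30, 34, 61, 64, 66, 72, 76, 79, 81, 93, 100}.
65 is not in this set.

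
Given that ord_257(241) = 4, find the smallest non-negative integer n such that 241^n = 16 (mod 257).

Successive powers of 241 modulo 257:
  241^0=1  241^1=241  241^2=256  241^3=16
So 241^3 ≡ 16 (mod 257), giving n = 3.

3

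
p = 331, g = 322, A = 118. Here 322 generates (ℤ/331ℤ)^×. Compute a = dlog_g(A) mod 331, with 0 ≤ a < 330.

312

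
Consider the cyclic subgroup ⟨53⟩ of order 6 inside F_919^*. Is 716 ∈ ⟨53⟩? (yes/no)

no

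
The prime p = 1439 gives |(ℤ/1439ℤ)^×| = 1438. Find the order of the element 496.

719

The order of 496 must divide p − 1 = 1438 = 2 · 719.
Divisors: 1, 2, 719, 1438.
Check each in increasing order: 496^1 ≡ 496;  496^2 ≡ 1386;  496^719 ≡ 1.
Smallest exponent giving 1 is 719.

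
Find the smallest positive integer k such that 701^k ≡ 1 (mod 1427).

713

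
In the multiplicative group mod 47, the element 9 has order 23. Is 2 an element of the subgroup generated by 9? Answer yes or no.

yes

⟨9⟩ has order 23; its elements mod 47 are {1, 2, 3, 4, 6, 7, 8, 9, 12, 14, 16, 17, 18, 21, 24, 25, 27, 28, 32, 34, 36, 37, 42}.
2 is in this set.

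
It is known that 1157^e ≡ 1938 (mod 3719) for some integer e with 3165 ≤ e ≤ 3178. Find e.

Compute 1157^3165 mod 3719 = 561, then multiply by 1157 repeatedly:
  1157^3165=561  1157^3166=1971  1157^3167=700  1157^3168=2877  1157^3169=184
  1157^3170=905  1157^3171=2046  1157^3172=1938
Found 1938 at exponent 3172.

3172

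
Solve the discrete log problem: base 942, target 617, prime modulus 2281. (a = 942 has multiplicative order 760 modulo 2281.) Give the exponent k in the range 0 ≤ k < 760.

393

Baby-step giant-step with m = ceil(sqrt(760)) = 28.
Baby table (942^j mod 2281 for j=0..27):
  0:1  1:942  2:55  3:1628  4:744  5:581  6:2143  7:21
  8:1534  9:1155  10:2254  11:1938  12:796  13:1664  14:441  15:280
  16:1445  17:1714  18:1921  19:749  20:729  21:137  22:1318  23:692
  24:1779  25:1564  26:2043  27:1623
Giant step factor: 942^(-28) ≡ 1971 (mod 2281).
Scan 617·1971^i mod 2281 for i = 0, 1, …:
  i=0: 617   i=1: 334   i=2: 1386   i=3: 1449
  i=4: 167   i=5: 693   i=6: 1865   i=7: 1224
  i=8: 1487   i=9: 2073     …   i=13: 306
  i=14: 942
Match at i=14, j=1: k = 14·28 + 1 = 393.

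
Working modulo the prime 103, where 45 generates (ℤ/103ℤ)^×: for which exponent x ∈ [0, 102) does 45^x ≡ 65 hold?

Baby-step giant-step with m = ceil(sqrt(102)) = 11.
Baby table (45^j mod 103 for j=0..10):
  0:1  1:45  2:68  3:73  4:92  5:20  6:76  7:21
  8:18  9:89  10:91
Giant step factor: 45^(-11) ≡ 70 (mod 103).
Scan 65·70^i mod 103 for i = 0, 1, …:
  i=0: 65   i=1: 18
Match at i=1, j=8: x = 1·11 + 8 = 19.

19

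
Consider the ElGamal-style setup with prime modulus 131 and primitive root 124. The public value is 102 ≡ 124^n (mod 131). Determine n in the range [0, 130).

96

Baby-step giant-step with m = ceil(sqrt(130)) = 12.
Baby table (124^j mod 131 for j=0..11):
  0:1  1:124  2:49  3:50  4:43  5:92  6:11  7:54
  8:15  9:26  10:80  11:95
Giant step factor: 124^(-12) ≡ 13 (mod 131).
Scan 102·13^i mod 131 for i = 0, 1, …:
  i=0: 102   i=1: 16   i=2: 77   i=3: 84
  i=4: 44   i=5: 48   i=6: 100   i=7: 121
  i=8: 1
Match at i=8, j=0: n = 8·12 + 0 = 96.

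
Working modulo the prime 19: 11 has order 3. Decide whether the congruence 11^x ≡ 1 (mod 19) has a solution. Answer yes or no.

⟨11⟩ has order 3; its elements mod 19 are {1, 7, 11}.
1 is in this set.

yes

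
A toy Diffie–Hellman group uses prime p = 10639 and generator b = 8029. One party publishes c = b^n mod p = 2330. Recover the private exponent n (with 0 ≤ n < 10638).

Baby-step giant-step with m = ceil(sqrt(10638)) = 104.
Baby table (8029^j mod 10639 for j=0..103):
  0:1  1:8029  2:3140  3:7269  4:7886  5:4005  6:5087  7:402
  8:4041  9:6878  10:7052  11:10389  12:3521  13:2286  14:2019  15:7354
  16:9455  17:4930  18:5890  19:455  20:4018  21:3074  22:9305  23:2787
  24:3006  25:5922  26:2047  27:8747  28:1624  29:6321  30:3279  31:6205
  32:8147  33:3691  34:5424  35:3869  36:8960  37:9561  38:4884  39:8921
  40:4961  41:10092  42:2044  43:5938  44:2843  45:5792  46:899  47:4829
  48:3525  49:2485  50:3940  51:4513  52:9082  53:10311  54:4960  55:2063
  56:9543  57:9308  58:5596  59:1787  60:6451  61:4427  62:10123  63:6246
  64:7527  65:4763  66:5561  67:8025  68:2941  69:5348  70:88  71:4378
  72:10345  73:1332  74:2433  75:1353  76:818  77:3459  78:4521  79:9480
  80:3514  81:9917  82:1317  83:9666  84:7448  85:8812  86:2198  87:8280
  88:7648  89:8123  90:2497  91:4537  92:10276  93:559  94:9192  95:10464
  96:9912  97:3728  98:4605  99:3020  100:1299  101:3451  102:4123  103:5638
Giant step factor: 8029^(-104) ≡ 2551 (mod 10639).
Scan 2330·2551^i mod 10639 for i = 0, 1, …:
  i=0: 2330   i=1: 7268   i=2: 7530   i=3: 5635
  i=4: 1596   i=5: 7298   i=6: 9587   i=7: 8015
  i=8: 8746   i=9: 1063     …   i=92: 8310
  i=93: 5922
Match at i=93, j=25: n = 93·104 + 25 = 9697.

9697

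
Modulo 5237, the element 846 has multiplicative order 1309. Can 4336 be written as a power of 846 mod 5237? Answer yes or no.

4336 ∈ ⟨846⟩ iff 4336^1309 ≡ 1 (mod 5237), since |⟨846⟩| = 1309.
4336^1309 mod 5237 = 5236.
Since 5236 ≠ 1, 4336 does not lie in the subgroup.

no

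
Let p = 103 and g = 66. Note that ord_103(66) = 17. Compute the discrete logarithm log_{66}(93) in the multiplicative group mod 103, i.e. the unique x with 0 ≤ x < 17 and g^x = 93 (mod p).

12

Successive powers of 66 modulo 103:
  66^0=1  66^1=66  66^2=30  66^3=23  66^4=76  66^5=72
  66^6=14  66^7=100  66^8=8  66^9=13  66^10=34  66^11=81
  66^12=93
So 66^12 ≡ 93 (mod 103), giving x = 12.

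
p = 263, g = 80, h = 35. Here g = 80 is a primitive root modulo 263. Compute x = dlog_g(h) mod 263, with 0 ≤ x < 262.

Baby-step giant-step with m = ceil(sqrt(262)) = 17.
Baby table (80^j mod 263 for j=0..16):
  0:1  1:80  2:88  3:202  4:117  5:155  6:39  7:227
  8:13  9:251  10:92  11:259  12:206  13:174  14:244  15:58
  16:169
Giant step factor: 80^(-17) ≡ 59 (mod 263).
Scan 35·59^i mod 263 for i = 0, 1, …:
  i=0: 35   i=1: 224   i=2: 66   i=3: 212
  i=4: 147   i=5: 257   i=6: 172   i=7: 154
  i=8: 144   i=9: 80
Match at i=9, j=1: x = 9·17 + 1 = 154.

154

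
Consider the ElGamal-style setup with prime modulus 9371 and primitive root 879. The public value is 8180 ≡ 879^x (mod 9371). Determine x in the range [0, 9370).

Baby-step giant-step with m = ceil(sqrt(9370)) = 97.
Baby table (879^j mod 9371 for j=0..96):
  0:1  1:879  2:4219  3:6956  4:4432  5:6763  6:3463  7:7773
  8:1008  9:5158  10:7689  11:2140  12:6860  13:4387  14:4692  15:1028
  16:3996  17:7730  18:695  19:1790  20:8453  21:8355  22:6552  23:5414
  24:7809  25:4539  26:7106  27:5088  28:2385  29:6682  30:7232  31:3390
  32:9203  33:2264  34:3404  35:2767  36:5104  37:7078  38:8589  39:6076
  40:8705  41:4959  42:1446  43:5949  44:153  45:3293  46:8279  47:5345
  48:3384  49:3929  50:5063  51:8523  52:4288  53:2010  54:5042  55:8806
  56:28  57:5870  58:5680  59:7348  60:2273  61:1944  62:3254  63:2111
  64:111  65:3859  66:9130  67:3694  68:4660  69:1013  70:182  71:671
  72:8807  73:907  74:718  75:3265  76:2409  77:9036  78:5407  79:1656
  80:3119  81:5269  82:2177  83:1899  84:1183  85:9047  86:5705  87:1210
  88:4667  89:7166  90:1602  91:2508  92:2347  93:1393  94:6217  95:1450
  96:94
Giant step factor: 879^(-97) ≡ 4639 (mod 9371).
Scan 8180·4639^i mod 9371 for i = 0, 1, …:
  i=0: 8180   i=1: 3841   i=2: 4128   i=3: 4839
  i=4: 4576   i=5: 2749   i=6: 8051   i=7: 5154
  i=8: 3985   i=9: 6803     …   i=13: 7577
  i=14: 8453
Match at i=14, j=20: x = 14·97 + 20 = 1378.

1378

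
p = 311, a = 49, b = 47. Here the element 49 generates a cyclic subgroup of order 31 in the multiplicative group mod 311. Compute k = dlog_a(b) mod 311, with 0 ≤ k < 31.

24

Successive powers of 49 modulo 311:
  49^0=1  49^1=49  49^2=224  49^3=91  49^4=105  49^5=169
  49^6=195  49^7=225  49^8=140  49^9=18  49^10=260  49^11=300
  49^12=83  49^13=24  49^14=243  49^15=89  49^16=7  49^17=32
  49^18=13  49^19=15  49^20=113  49^21=250  49^22=121  49^23=20
  49^24=47
So 49^24 ≡ 47 (mod 311), giving k = 24.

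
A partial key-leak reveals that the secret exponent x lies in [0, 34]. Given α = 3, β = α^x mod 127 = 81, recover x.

4

Compute 3^0 mod 127 = 1, then multiply by 3 repeatedly:
  3^0=1  3^1=3  3^2=9  3^3=27  3^4=81
Found 81 at exponent 4.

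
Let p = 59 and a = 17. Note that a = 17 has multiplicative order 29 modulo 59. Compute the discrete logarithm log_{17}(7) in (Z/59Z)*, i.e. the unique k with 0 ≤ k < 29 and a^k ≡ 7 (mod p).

28

Successive powers of 17 modulo 59:
  17^0=1  17^1=17  17^2=53  17^3=16  17^4=36  17^5=22
  17^6=20  17^7=45  17^8=57  17^9=25  17^10=12  17^11=27
  17^12=46  17^13=15  17^14=19  17^15=28  17^16=4  17^17=9
  17^18=35  17^19=5  17^20=26  17^21=29  17^22=21  17^23=3
  17^24=51  17^25=41  17^26=48  17^27=49  17^28=7
So 17^28 ≡ 7 (mod 59), giving k = 28.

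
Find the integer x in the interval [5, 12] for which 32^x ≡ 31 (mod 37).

9

Compute 32^5 mod 37 = 20, then multiply by 32 repeatedly:
  32^5=20  32^6=11  32^7=19  32^8=16  32^9=31
Found 31 at exponent 9.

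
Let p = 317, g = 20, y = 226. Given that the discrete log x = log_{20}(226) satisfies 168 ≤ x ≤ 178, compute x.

173

Compute 20^168 mod 317 = 89, then multiply by 20 repeatedly:
  20^168=89  20^169=195  20^170=96  20^171=18  20^172=43
  20^173=226
Found 226 at exponent 173.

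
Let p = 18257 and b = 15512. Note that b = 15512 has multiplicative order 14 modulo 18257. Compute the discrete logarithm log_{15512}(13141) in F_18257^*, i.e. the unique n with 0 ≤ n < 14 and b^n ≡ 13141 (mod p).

Successive powers of 15512 modulo 18257:
  15512^0=1  15512^1=15512  15512^2=13141
So 15512^2 ≡ 13141 (mod 18257), giving n = 2.

2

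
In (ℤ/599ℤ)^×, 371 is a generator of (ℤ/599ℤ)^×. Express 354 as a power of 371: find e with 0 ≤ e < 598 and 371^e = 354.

Baby-step giant-step with m = ceil(sqrt(598)) = 25.
Baby table (371^j mod 599 for j=0..24):
  0:1  1:371  2:470  3:61  4:468  5:517  6:127  7:395
  8:389  9:559  10:135  11:368  12:555  13:448  14:285  15:311
  16:373  17:14  18:402  19:590  20:255  21:562  22:50  23:580
  24:139
Giant step factor: 371^(-25) ≡ 501 (mod 599).
Scan 354·501^i mod 599 for i = 0, 1, …:
  i=0: 354   i=1: 50
Match at i=1, j=22: e = 1·25 + 22 = 47.

47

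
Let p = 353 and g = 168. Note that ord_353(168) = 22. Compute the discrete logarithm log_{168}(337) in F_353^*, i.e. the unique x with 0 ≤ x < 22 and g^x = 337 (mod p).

2

Successive powers of 168 modulo 353:
  168^0=1  168^1=168  168^2=337
So 168^2 ≡ 337 (mod 353), giving x = 2.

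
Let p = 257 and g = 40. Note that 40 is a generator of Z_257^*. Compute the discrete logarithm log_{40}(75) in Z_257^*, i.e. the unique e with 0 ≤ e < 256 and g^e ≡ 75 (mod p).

Baby-step giant-step with m = ceil(sqrt(256)) = 16.
Baby table (40^j mod 257 for j=0..15):
  0:1  1:40  2:58  3:7  4:23  5:149  6:49  7:161
  8:15  9:86  10:99  11:105  12:88  13:179  14:221  15:102
Giant step factor: 40^(-16) ≡ 8 (mod 257).
Scan 75·8^i mod 257 for i = 0, 1, …:
  i=0: 75   i=1: 86
Match at i=1, j=9: e = 1·16 + 9 = 25.

25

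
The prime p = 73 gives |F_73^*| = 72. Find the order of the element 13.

72

The order of 13 must divide p − 1 = 72 = 2^3 · 3^2.
Divisors: 1, 2, 3, 4, 6, 8, 9, 12, 18, 24, 36, 72.
Check each in increasing order: 13^1 ≡ 13;  13^2 ≡ 23;  13^3 ≡ 7;  13^4 ≡ 18;  13^6 ≡ 49;  13^8 ≡ 32;  13^9 ≡ 51;  13^12 ≡ 65;  13^18 ≡ 46;  13^24 ≡ 64;  13^36 ≡ 72;  13^72 ≡ 1.
Smallest exponent giving 1 is 72.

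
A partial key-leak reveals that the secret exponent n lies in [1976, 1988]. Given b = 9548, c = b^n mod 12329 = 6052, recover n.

Compute 9548^1976 mod 12329 = 1057, then multiply by 9548 repeatedly:
  9548^1976=1057  9548^1977=7114  9548^1978=4011  9548^1979=3154  9548^1980=6974
  9548^1981=11152  9548^1982=6052
Found 6052 at exponent 1982.

1982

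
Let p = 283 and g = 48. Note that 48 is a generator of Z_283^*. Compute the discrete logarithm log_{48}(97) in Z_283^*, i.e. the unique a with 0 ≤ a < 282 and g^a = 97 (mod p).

134

Baby-step giant-step with m = ceil(sqrt(282)) = 17.
Baby table (48^j mod 283 for j=0..16):
  0:1  1:48  2:40  3:222  4:185  5:107  6:42  7:35
  8:265  9:268  10:129  11:249  12:66  13:55  14:93  15:219
  16:41
Giant step factor: 48^(-17) ≡ 87 (mod 283).
Scan 97·87^i mod 283 for i = 0, 1, …:
  i=0: 97   i=1: 232   i=2: 91   i=3: 276
  i=4: 240   i=5: 221   i=6: 266   i=7: 219
Match at i=7, j=15: a = 7·17 + 15 = 134.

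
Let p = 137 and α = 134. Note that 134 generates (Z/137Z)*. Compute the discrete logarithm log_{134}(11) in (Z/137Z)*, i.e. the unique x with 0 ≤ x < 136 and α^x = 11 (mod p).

Baby-step giant-step with m = ceil(sqrt(136)) = 12.
Baby table (134^j mod 137 for j=0..11):
  0:1  1:134  2:9  3:110  4:81  5:31  6:44  7:5
  8:122  9:45  10:2  11:131
Giant step factor: 134^(-12) ≡ 99 (mod 137).
Scan 11·99^i mod 137 for i = 0, 1, …:
  i=0: 11   i=1: 130   i=2: 129   i=3: 30
  i=4: 93   i=5: 28   i=6: 32   i=7: 17
  i=8: 39   i=9: 25   i=10: 9
Match at i=10, j=2: x = 10·12 + 2 = 122.

122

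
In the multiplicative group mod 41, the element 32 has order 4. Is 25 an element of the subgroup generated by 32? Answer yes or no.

no

⟨32⟩ has order 4; its elements mod 41 are {1, 9, 32, 40}.
25 is not in this set.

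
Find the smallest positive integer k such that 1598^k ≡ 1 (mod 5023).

2511

The order of 1598 must divide p − 1 = 5022 = 2 · 3^4 · 31.
Divisors: 1, 2, 3, 6, 9, 18, 27, 31, 54, 62, 81, 93, 162, 186, 279, 558, 837, 1674, 2511, 5022.
Check each in increasing order: 1598^1 ≡ 1598;  1598^2 ≡ 1920;  1598^3 ≡ 4130;  1598^6 ≡ 3815;  1598^9 ≡ 3822;  1598^18 ≡ 800;  1598^27 ≡ 3616;  1598^31 ≡ 69;  1598^54 ≡ 587;  1598^62 ≡ 4761;  1598^81 ≡ 2886;  1598^93 ≡ 2014;  1598^162 ≡ 862;  1598^186 ≡ 2635;  1598^279 ≡ 2602;  1598^558 ≡ 4423;  1598^837 ≡ 953;  1598^1674 ≡ 4069;  1598^2511 ≡ 1.
Smallest exponent giving 1 is 2511.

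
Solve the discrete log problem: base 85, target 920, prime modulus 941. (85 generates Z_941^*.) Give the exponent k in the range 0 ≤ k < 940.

234

Baby-step giant-step with m = ceil(sqrt(940)) = 31.
Baby table (85^j mod 941 for j=0..30):
  0:1  1:85  2:638  3:593  4:532  5:52  6:656  7:241
  8:724  9:375  10:822  11:236  12:299  13:8  14:680  15:399
  16:39  17:492  18:416  19:543  20:46  21:146  22:177  23:930
  24:6  25:510  26:64  27:735  28:369  29:312  30:172
Giant step factor: 85^(-31) ≡ 641 (mod 941).
Scan 920·641^i mod 941 for i = 0, 1, …:
  i=0: 920   i=1: 654   i=2: 469   i=3: 450
  i=4: 504   i=5: 301   i=6: 36   i=7: 492
Match at i=7, j=17: k = 7·31 + 17 = 234.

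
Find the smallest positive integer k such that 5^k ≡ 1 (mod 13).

4

The order of 5 must divide p − 1 = 12 = 2^2 · 3.
Divisors: 1, 2, 3, 4, 6, 12.
Check each in increasing order: 5^1 ≡ 5;  5^2 ≡ 12;  5^3 ≡ 8;  5^4 ≡ 1.
Smallest exponent giving 1 is 4.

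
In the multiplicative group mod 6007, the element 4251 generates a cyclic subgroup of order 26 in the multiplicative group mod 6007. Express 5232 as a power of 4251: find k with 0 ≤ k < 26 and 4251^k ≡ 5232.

5

Successive powers of 4251 modulo 6007:
  4251^0=1  4251^1=4251  4251^2=1945  4251^3=2563  4251^4=4622  4251^5=5232
So 4251^5 ≡ 5232 (mod 6007), giving k = 5.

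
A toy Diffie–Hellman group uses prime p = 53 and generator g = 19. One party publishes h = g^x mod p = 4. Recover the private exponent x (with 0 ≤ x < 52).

Baby-step giant-step with m = ceil(sqrt(52)) = 8.
Baby table (19^j mod 53 for j=0..7):
  0:1  1:19  2:43  3:22  4:47  5:45  6:7  7:27
Giant step factor: 19^(-8) ≡ 28 (mod 53).
Scan 4·28^i mod 53 for i = 0, 1, …:
  i=0: 4   i=1: 6   i=2: 9   i=3: 40
  i=4: 7
Match at i=4, j=6: x = 4·8 + 6 = 38.

38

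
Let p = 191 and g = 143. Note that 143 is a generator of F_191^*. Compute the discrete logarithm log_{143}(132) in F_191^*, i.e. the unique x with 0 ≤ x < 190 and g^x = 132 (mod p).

Baby-step giant-step with m = ceil(sqrt(190)) = 14.
Baby table (143^j mod 191 for j=0..13):
  0:1  1:143  2:12  3:188  4:144  5:155  6:9  7:141
  8:108  9:164  10:150  11:58  12:81  13:123
Giant step factor: 143^(-14) ≡ 45 (mod 191).
Scan 132·45^i mod 191 for i = 0, 1, …:
  i=0: 132   i=1: 19   i=2: 91   i=3: 84
  i=4: 151   i=5: 110   i=6: 175   i=7: 44
  i=8: 70   i=9: 94   i=10: 28   i=11: 114
  i=12: 164
Match at i=12, j=9: x = 12·14 + 9 = 177.

177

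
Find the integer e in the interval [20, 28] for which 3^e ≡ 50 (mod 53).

27

Compute 3^20 mod 53 = 49, then multiply by 3 repeatedly:
  3^20=49  3^21=41  3^22=17  3^23=51  3^24=47
  3^25=35  3^26=52  3^27=50
Found 50 at exponent 27.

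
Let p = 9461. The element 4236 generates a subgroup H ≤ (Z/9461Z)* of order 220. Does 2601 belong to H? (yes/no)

no

2601 ∈ ⟨4236⟩ iff 2601^220 ≡ 1 (mod 9461), since |⟨4236⟩| = 220.
2601^220 mod 9461 = 3429.
Since 3429 ≠ 1, 2601 does not lie in the subgroup.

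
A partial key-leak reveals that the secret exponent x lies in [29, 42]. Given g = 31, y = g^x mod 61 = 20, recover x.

Compute 31^29 mod 61 = 59, then multiply by 31 repeatedly:
  31^29=59  31^30=60  31^31=30  31^32=15  31^33=38
  31^34=19  31^35=40  31^36=20
Found 20 at exponent 36.

36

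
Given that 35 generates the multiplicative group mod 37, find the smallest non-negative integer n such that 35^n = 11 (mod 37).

30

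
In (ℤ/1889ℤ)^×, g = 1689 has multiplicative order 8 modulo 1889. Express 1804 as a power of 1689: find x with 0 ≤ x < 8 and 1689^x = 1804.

Successive powers of 1689 modulo 1889:
  1689^0=1  1689^1=1689  1689^2=331  1689^3=1804
So 1689^3 ≡ 1804 (mod 1889), giving x = 3.

3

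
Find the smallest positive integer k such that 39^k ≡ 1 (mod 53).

52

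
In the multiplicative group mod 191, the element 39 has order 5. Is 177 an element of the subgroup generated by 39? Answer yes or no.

no

177 ∈ ⟨39⟩ iff 177^5 ≡ 1 (mod 191), since |⟨39⟩| = 5.
177^5 mod 191 = 32.
Since 32 ≠ 1, 177 does not lie in the subgroup.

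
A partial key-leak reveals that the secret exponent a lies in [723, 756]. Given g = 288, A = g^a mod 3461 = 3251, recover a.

Compute 288^723 mod 3461 = 1187, then multiply by 288 repeatedly:
  288^723=1187  288^724=2678  288^725=2922  288^726=513  288^727=2382
  288^728=738  288^729=1423  288^730=1426  288^731=2290  288^732=1930
  288^733=2080  288^734=287  288^735=3053  288^736=170  288^737=506
  288^738=366  288^739=1578  288^740=1073  288^741=995  288^742=2758
  288^743=1735  288^744=1296  288^745=2921  288^746=225  288^747=2502
  288^748=688  288^749=867  288^750=504  288^751=3251
Found 3251 at exponent 751.

751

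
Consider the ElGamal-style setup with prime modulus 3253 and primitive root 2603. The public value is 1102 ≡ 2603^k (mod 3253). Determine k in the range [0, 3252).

2825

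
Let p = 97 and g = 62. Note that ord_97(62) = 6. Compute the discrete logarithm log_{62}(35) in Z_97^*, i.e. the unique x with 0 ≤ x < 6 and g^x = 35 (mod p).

4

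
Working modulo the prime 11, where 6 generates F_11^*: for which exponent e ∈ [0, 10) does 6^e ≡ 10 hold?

5

Successive powers of 6 modulo 11:
  6^0=1  6^1=6  6^2=3  6^3=7  6^4=9  6^5=10
So 6^5 ≡ 10 (mod 11), giving e = 5.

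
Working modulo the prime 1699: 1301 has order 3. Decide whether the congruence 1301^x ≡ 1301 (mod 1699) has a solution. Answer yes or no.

yes

⟨1301⟩ has order 3; its elements mod 1699 are {1, 397, 1301}.
1301 is in this set.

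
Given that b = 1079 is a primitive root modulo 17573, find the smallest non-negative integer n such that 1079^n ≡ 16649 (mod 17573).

12135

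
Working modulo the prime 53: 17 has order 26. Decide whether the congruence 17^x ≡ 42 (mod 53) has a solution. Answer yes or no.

42 ∈ ⟨17⟩ iff 42^26 ≡ 1 (mod 53), since |⟨17⟩| = 26.
42^26 mod 53 = 1.
Since 1 = 1, 42 lies in the subgroup.

yes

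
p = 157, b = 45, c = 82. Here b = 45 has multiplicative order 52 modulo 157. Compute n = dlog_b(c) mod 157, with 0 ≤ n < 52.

Baby-step giant-step with m = ceil(sqrt(52)) = 8.
Baby table (45^j mod 157 for j=0..7):
  0:1  1:45  2:141  3:65  4:99  5:59  6:143  7:155
Giant step factor: 45^(-8) ≡ 75 (mod 157).
Scan 82·75^i mod 157 for i = 0, 1, …:
  i=0: 82   i=1: 27   i=2: 141
Match at i=2, j=2: n = 2·8 + 2 = 18.

18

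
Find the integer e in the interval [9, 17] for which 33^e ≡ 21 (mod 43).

12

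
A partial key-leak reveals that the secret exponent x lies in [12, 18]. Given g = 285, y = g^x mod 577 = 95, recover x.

13

Compute 285^12 mod 577 = 385, then multiply by 285 repeatedly:
  285^12=385  285^13=95
Found 95 at exponent 13.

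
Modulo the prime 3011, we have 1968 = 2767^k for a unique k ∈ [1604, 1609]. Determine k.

1604

Compute 2767^1604 mod 3011 = 1968, then multiply by 2767 repeatedly:
  2767^1604=1968
Found 1968 at exponent 1604.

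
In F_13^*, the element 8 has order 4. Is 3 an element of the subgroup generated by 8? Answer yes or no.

no

3 ∈ ⟨8⟩ iff 3^4 ≡ 1 (mod 13), since |⟨8⟩| = 4.
3^4 mod 13 = 3.
Since 3 ≠ 1, 3 does not lie in the subgroup.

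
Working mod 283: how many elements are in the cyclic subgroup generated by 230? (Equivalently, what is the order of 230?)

47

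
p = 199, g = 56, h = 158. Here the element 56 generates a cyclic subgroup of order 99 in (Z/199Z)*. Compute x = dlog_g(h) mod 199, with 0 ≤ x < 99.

32

Baby-step giant-step with m = ceil(sqrt(99)) = 10.
Baby table (56^j mod 199 for j=0..9):
  0:1  1:56  2:151  3:98  4:115  5:72  6:52  7:126
  8:91  9:121
Giant step factor: 56^(-10) ≡ 20 (mod 199).
Scan 158·20^i mod 199 for i = 0, 1, …:
  i=0: 158   i=1: 175   i=2: 117   i=3: 151
Match at i=3, j=2: x = 3·10 + 2 = 32.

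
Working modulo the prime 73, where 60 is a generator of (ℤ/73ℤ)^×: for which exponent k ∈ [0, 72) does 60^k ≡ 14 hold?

55

Baby-step giant-step with m = ceil(sqrt(72)) = 9.
Baby table (60^j mod 73 for j=0..8):
  0:1  1:60  2:23  3:66  4:18  5:58  6:49  7:20
  8:32
Giant step factor: 60^(-9) ≡ 10 (mod 73).
Scan 14·10^i mod 73 for i = 0, 1, …:
  i=0: 14   i=1: 67   i=2: 13   i=3: 57
  i=4: 59   i=5: 6   i=6: 60
Match at i=6, j=1: k = 6·9 + 1 = 55.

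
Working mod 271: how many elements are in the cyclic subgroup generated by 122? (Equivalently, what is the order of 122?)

135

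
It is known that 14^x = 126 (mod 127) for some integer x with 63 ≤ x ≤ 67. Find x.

Compute 14^63 mod 127 = 126, then multiply by 14 repeatedly:
  14^63=126
Found 126 at exponent 63.

63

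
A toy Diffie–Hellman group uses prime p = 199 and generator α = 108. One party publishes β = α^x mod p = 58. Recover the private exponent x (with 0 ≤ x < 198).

Baby-step giant-step with m = ceil(sqrt(198)) = 15.
Baby table (108^j mod 199 for j=0..14):
  0:1  1:108  2:122  3:42  4:158  5:149  6:172  7:69
  8:89  9:60  10:112  11:156  12:132  13:127  14:184
Giant step factor: 108^(-15) ≡ 135 (mod 199).
Scan 58·135^i mod 199 for i = 0, 1, …:
  i=0: 58   i=1: 69
Match at i=1, j=7: x = 1·15 + 7 = 22.

22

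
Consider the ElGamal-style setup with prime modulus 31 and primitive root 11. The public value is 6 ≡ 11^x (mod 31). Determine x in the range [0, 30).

5

Successive powers of 11 modulo 31:
  11^0=1  11^1=11  11^2=28  11^3=29  11^4=9  11^5=6
So 11^5 ≡ 6 (mod 31), giving x = 5.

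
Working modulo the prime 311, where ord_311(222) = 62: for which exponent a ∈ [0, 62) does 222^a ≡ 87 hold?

27

Successive powers of 222 modulo 311:
  222^0=1  222^1=222  222^2=146  222^3=68  222^4=168  222^5=287
  222^6=270  222^7=228  222^8=234  222^9=11  222^10=265  222^11=51
  222^12=126  222^13=293  222^14=47  222^15=171  222^16=20  222^17=86
  222^18=121  222^19=116  222^20=250  222^21=142  222^22=113  222^23=206
  222^24=15  222^25=220  222^26=13  222^27=87
So 222^27 ≡ 87 (mod 311), giving a = 27.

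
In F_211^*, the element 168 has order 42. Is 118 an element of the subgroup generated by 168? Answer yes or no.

no

118 ∈ ⟨168⟩ iff 118^42 ≡ 1 (mod 211), since |⟨168⟩| = 42.
118^42 mod 211 = 188.
Since 188 ≠ 1, 118 does not lie in the subgroup.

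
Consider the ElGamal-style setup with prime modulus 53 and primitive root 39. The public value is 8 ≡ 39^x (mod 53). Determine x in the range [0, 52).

Baby-step giant-step with m = ceil(sqrt(52)) = 8.
Baby table (39^j mod 53 for j=0..7):
  0:1  1:39  2:37  3:12  4:44  5:20  6:38  7:51
Giant step factor: 39^(-8) ≡ 36 (mod 53).
Scan 8·36^i mod 53 for i = 0, 1, …:
  i=0: 8   i=1: 23   i=2: 33   i=3: 22
  i=4: 50   i=5: 51
Match at i=5, j=7: x = 5·8 + 7 = 47.

47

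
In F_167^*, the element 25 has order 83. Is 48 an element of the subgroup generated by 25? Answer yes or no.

48 ∈ ⟨25⟩ iff 48^83 ≡ 1 (mod 167), since |⟨25⟩| = 83.
48^83 mod 167 = 1.
Since 1 = 1, 48 lies in the subgroup.

yes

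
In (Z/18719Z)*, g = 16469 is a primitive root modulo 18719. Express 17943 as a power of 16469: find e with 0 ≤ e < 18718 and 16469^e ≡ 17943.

4879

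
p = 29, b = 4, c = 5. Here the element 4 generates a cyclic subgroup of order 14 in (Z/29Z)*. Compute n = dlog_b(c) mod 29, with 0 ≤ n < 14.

Successive powers of 4 modulo 29:
  4^0=1  4^1=4  4^2=16  4^3=6  4^4=24  4^5=9
  4^6=7  4^7=28  4^8=25  4^9=13  4^10=23  4^11=5
So 4^11 ≡ 5 (mod 29), giving n = 11.

11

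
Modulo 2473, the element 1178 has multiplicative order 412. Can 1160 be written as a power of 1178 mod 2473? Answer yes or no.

1160 ∈ ⟨1178⟩ iff 1160^412 ≡ 1 (mod 2473), since |⟨1178⟩| = 412.
1160^412 mod 2473 = 1.
Since 1 = 1, 1160 lies in the subgroup.

yes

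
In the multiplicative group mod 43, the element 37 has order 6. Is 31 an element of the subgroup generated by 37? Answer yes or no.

⟨37⟩ has order 6; its elements mod 43 are {1, 6, 7, 36, 37, 42}.
31 is not in this set.

no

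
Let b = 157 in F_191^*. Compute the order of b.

190

The order of 157 must divide p − 1 = 190 = 2 · 5 · 19.
Divisors: 1, 2, 5, 10, 19, 38, 95, 190.
Check each in increasing order: 157^1 ≡ 157;  157^2 ≡ 10;  157^5 ≡ 38;  157^10 ≡ 107;  157^19 ≡ 152;  157^38 ≡ 184;  157^95 ≡ 190;  157^190 ≡ 1.
Smallest exponent giving 1 is 190.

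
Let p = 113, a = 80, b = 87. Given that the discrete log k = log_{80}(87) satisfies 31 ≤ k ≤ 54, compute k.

46

Compute 80^31 mod 113 = 68, then multiply by 80 repeatedly:
  80^31=68  80^32=16  80^33=37  80^34=22  80^35=65
  80^36=2  80^37=47  80^38=31  80^39=107  80^40=85
  80^41=20  80^42=18  80^43=84  80^44=53  80^45=59
  80^46=87
Found 87 at exponent 46.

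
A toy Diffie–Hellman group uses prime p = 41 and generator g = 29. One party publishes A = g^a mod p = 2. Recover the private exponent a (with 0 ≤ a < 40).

38

Successive powers of 29 modulo 41:
  29^0=1  29^1=29  29^2=21  29^3=35  29^4=31  29^5=38
  29^6=36  29^7=19  29^8=18  29^9=30  29^10=9  29^11=15
  29^12=25  29^13=28  29^14=33  29^15=14  29^16=37  29^17=7
  29^18=39  29^19=24  29^20=40  29^21=12  29^22=20  29^23=6
  29^24=10  29^25=3  29^26=5  29^27=22  29^28=23  29^29=11
  29^30=32  29^31=26  29^32=16  29^33=13  29^34=8  29^35=27
  29^36=4  29^37=34  29^38=2
So 29^38 ≡ 2 (mod 41), giving a = 38.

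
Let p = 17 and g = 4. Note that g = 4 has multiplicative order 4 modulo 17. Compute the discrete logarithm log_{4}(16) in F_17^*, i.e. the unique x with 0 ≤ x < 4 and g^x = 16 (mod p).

2

Successive powers of 4 modulo 17:
  4^0=1  4^1=4  4^2=16
So 4^2 ≡ 16 (mod 17), giving x = 2.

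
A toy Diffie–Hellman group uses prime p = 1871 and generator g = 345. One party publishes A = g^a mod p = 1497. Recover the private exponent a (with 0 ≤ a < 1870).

212

Baby-step giant-step with m = ceil(sqrt(1870)) = 44.
Baby table (345^j mod 1871 for j=0..43):
  0:1  1:345  2:1152  3:788  4:565  5:341  6:1643  7:1793
  8:1155  9:1823  10:279  11:834  12:1467  13:945  14:471  15:1589
  16:2  17:690  18:433  19:1576  20:1130  21:682  22:1415  23:1715
  24:439  25:1775  26:558  27:1668  28:1063  29:19  30:942  31:1307
  32:4  33:1380  34:866  35:1281  36:389  37:1364  38:959  39:1559
  40:878  41:1679  42:1116  43:1465
Giant step factor: 345^(-44) ≡ 1240 (mod 1871).
Scan 1497·1240^i mod 1871 for i = 0, 1, …:
  i=0: 1497   i=1: 248   i=2: 676   i=3: 32
  i=4: 389
Match at i=4, j=36: a = 4·44 + 36 = 212.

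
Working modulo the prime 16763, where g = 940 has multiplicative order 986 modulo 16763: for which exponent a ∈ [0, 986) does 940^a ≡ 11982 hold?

291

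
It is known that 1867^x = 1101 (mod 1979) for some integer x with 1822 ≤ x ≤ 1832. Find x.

Compute 1867^1822 mod 1979 = 962, then multiply by 1867 repeatedly:
  1867^1822=962  1867^1823=1101
Found 1101 at exponent 1823.

1823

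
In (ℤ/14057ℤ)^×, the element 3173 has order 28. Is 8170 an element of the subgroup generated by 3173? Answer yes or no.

yes

8170 ∈ ⟨3173⟩ iff 8170^28 ≡ 1 (mod 14057), since |⟨3173⟩| = 28.
8170^28 mod 14057 = 1.
Since 1 = 1, 8170 lies in the subgroup.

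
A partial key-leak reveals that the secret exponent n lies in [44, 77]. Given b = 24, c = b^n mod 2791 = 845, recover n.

56

Compute 24^44 mod 2791 = 1444, then multiply by 24 repeatedly:
  24^44=1444  24^45=1164  24^46=26  24^47=624  24^48=1021
  24^49=2176  24^50=1986  24^51=217  24^52=2417  24^53=2188
  24^54=2274  24^55=1547  24^56=845
Found 845 at exponent 56.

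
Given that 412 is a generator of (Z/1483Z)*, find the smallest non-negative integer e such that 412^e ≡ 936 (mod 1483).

193

Baby-step giant-step with m = ceil(sqrt(1482)) = 39.
Baby table (412^j mod 1483 for j=0..38):
  0:1  1:412  2:682  3:697  4:945  5:794  6:868  7:213
  8:259  9:1415  10:161  11:1080  12:60  13:992  14:879  15:296
  16:346  17:184  18:175  19:916  20:710  21:369  22:762  23:1031
  24:634  25:200  26:835  27:1447  28:1481  29:659  30:119  31:89
  32:1076  33:1378  34:1230  35:1057  36:965  37:136  38:1161
Giant step factor: 412^(-39) ≡ 46 (mod 1483).
Scan 936·46^i mod 1483 for i = 0, 1, …:
  i=0: 936   i=1: 49   i=2: 771   i=3: 1357
  i=4: 136
Match at i=4, j=37: e = 4·39 + 37 = 193.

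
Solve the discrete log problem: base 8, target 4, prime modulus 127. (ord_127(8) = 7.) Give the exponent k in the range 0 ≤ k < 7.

3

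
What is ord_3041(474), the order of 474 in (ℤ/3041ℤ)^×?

The order of 474 must divide p − 1 = 3040 = 2^5 · 5 · 19.
Divisors: 1, 2, 4, 5, 8, 10, 16, 19, 20, 32, 38, 40, 76, 80, 95, 152, 160, 190, 304, 380, 608, 760, 1520, 3040.
Check each in increasing order: 474^1 ≡ 474;  474^2 ≡ 2683;  474^4 ≡ 442;  474^5 ≡ 2720;  474^8 ≡ 740;  474^10 ≡ 2688;  474^16 ≡ 220;  474^19 ≡ 2117;  474^20 ≡ 2969;  474^32 ≡ 2785;  474^38 ≡ 2296;  474^40 ≡ 2143;  474^76 ≡ 1563;  474^80 ≡ 539;  474^95 ≡ 263;  474^152 ≡ 1046;  474^160 ≡ 1626;  474^190 ≡ 2267;  474^304 ≡ 2397;  474^380 ≡ 3040;  474^608 ≡ 1160;  474^760 ≡ 1.
Smallest exponent giving 1 is 760.

760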